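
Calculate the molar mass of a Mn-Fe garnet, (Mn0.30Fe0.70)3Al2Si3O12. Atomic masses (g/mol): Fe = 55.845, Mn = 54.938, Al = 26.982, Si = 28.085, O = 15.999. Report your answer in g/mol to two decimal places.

M = 0.90·54.938 + 2.10·55.845 + 2·26.982 + 3·28.085 + 12·15.999

496.93 g/mol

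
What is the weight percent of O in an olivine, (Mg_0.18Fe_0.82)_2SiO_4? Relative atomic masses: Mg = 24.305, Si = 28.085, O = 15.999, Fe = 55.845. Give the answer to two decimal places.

Molar mass of (Mg_0.18Fe_0.82)_2SiO_4: 0.36·24.305 + 1.64·55.845 + 1·28.085 + 4·15.999 = 192.417 g/mol.
Mass of O per formula unit: 4 × 15.999 = 63.996 g.
Weight fraction O = 63.996 / 192.417 = 0.3326.

33.26 wt%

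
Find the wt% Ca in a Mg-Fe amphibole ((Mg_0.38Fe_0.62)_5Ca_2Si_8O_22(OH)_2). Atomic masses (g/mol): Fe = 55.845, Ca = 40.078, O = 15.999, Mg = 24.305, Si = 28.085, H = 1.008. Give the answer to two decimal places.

8.81 mass %

Formula mass = 1.90×24.305 + 3.10×55.845 + 2×40.078 + 8×28.085 + 24×15.999 + 2×1.008 = 910.127 g/mol, of which 80.156 g is Ca.
So Ca makes up 80.156/910.127 = 0.0881 of the mass, i.e. 8.81%.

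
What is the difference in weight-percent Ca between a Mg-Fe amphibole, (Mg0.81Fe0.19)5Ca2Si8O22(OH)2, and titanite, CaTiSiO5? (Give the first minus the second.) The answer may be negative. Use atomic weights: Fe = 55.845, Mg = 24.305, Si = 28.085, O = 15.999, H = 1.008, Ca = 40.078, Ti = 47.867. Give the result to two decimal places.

-10.93 percentage points

M((Mg0.81Fe0.19)5Ca2Si8O22(OH)2) = 842.316 g/mol, so wt% Ca = 80.156/842.316 × 100 = 9.52%.
M(CaTiSiO5) = 196.025 g/mol, so wt% Ca = 40.078/196.025 × 100 = 20.45%.
9.52 − 20.45 = -10.93 pp.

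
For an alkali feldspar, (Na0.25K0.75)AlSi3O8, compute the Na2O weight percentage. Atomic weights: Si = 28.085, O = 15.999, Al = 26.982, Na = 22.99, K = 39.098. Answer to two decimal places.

M((Na0.25K0.75)AlSi3O8) = 274.300 g/mol; M(Na2O) = 61.979 g/mol.
Moles Na2O per formula unit = 0.25 Na ÷ 2 = 0.1250.
Na2O fraction = (0.1250 × 61.979) / 274.300 = 7.747/274.300 = 0.0282.

2.82 wt%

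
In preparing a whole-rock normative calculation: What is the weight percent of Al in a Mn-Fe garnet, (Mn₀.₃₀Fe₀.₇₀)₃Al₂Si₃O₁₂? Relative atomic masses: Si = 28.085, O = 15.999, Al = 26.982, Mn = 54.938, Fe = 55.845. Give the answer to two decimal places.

Formula mass = 0.90·54.938 + 2.10·55.845 + 2·26.982 + 3·28.085 + 12·15.999 = 496.926 g/mol, of which 53.964 g is Al.
So Al makes up 53.964/496.926 = 0.1086 of the mass, i.e. 10.86%.

10.86 wt%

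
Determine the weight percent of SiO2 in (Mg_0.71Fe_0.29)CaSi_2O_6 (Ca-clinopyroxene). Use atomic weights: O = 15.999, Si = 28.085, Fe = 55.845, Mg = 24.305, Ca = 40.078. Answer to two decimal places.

Molar mass of (Mg_0.71Fe_0.29)CaSi_2O_6 = 0.71*24.305 + 0.29*55.845 + 1*40.078 + 2*28.085 + 6*15.999 = 225.694 g/mol.
Each formula unit contains 2 Si, equivalent to 2/1 = 2.0000 mol SiO2.
M(SiO2) = 1×28.085 + 2×15.999 = 60.083 g/mol.
Mass of SiO2 per formula unit = 2.0000 × 60.083 = 120.166 g.
SiO2 wt% = 120.166 / 225.694 × 100 = 53.24%.

53.24 wt%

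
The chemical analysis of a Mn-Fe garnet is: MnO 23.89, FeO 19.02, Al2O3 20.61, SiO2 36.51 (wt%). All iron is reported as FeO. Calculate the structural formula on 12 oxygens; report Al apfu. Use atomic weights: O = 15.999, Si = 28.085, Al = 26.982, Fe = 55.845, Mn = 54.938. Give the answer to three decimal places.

2.002 Al apfu

MnO (M=70.937): mol = 0.33678; Mn = 0.33678, O = 0.33678.
FeO (M=71.844): mol = 0.26474; Fe = 0.26474, O = 0.26474.
Al2O3 (M=101.961): mol = 0.20214; Al = 0.40428, O = 0.60642.
SiO2 (M=60.083): mol = 0.60766; Si = 0.60766, O = 1.21532.
ΣO = 2.42326; factor = 12/ΣO = 4.95201.
Al apfu = 0.40428 × 4.95201 = 2.002.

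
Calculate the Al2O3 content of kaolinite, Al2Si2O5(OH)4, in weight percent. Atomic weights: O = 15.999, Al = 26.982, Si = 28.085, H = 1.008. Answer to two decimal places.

Molar mass of Al2Si2O5(OH)4 = 2·26.982 + 2·28.085 + 9·15.999 + 4·1.008 = 258.157 g/mol.
Each formula unit contains 2 Al, equivalent to 2/2 = 1.0000 mol Al2O3.
M(Al2O3) = 2×26.982 + 3×15.999 = 101.961 g/mol.
Mass of Al2O3 per formula unit = 1.0000 × 101.961 = 101.961 g.
Al2O3 wt% = 101.961 / 258.157 × 100 = 39.50%.

39.50 wt%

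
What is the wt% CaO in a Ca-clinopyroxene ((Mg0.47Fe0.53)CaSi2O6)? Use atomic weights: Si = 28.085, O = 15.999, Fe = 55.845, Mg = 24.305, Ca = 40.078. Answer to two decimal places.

M((Mg0.47Fe0.53)CaSi2O6) = 233.263 g/mol; M(CaO) = 56.077 g/mol.
Moles CaO per formula unit = 1 Ca ÷ 1 = 1.0000.
CaO fraction = (1.0000 × 56.077) / 233.263 = 56.077/233.263 = 0.2404.

24.04 wt%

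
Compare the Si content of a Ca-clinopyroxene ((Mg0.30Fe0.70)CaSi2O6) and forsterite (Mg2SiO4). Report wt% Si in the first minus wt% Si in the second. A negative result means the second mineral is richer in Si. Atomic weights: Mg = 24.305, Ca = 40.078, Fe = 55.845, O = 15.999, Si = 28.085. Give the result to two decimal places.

First mineral: 56.170 g Si in 238.625 g formula = 23.54 wt% Si.
Second mineral: 28.085 g Si in 140.691 g formula = 19.96 wt% Si.
23.54% − 19.96% gives a difference of 3.58 percentage points.

3.58 percentage points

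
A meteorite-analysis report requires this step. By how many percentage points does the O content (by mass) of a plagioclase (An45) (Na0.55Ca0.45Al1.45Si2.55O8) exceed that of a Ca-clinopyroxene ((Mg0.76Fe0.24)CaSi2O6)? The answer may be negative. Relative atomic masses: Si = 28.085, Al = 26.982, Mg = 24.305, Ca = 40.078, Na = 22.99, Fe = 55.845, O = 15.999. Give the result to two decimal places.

O in Na0.55Ca0.45Al1.45Si2.55O8: molar mass 269.412 g/mol; 8×15.999 = 127.992 g → 47.51 wt%.
O in (Mg0.76Fe0.24)CaSi2O6: molar mass 224.117 g/mol; 6×15.999 = 95.994 g → 42.83 wt%.
Difference = 47.51 − 42.83 = 4.68 percentage points.

4.68 percentage points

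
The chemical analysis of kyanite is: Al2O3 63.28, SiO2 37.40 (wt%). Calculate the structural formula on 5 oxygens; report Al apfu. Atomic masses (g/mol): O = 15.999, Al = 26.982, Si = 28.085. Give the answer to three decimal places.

Al2O3 (M=101.961): mol = 0.62063; Al = 1.24126, O = 1.86189.
SiO2 (M=60.083): mol = 0.62247; Si = 0.62247, O = 1.24494.
ΣO = 3.10683; factor = 5/ΣO = 1.60936.
Al apfu = 1.24126 × 1.60936 = 1.998.

1.998 Al apfu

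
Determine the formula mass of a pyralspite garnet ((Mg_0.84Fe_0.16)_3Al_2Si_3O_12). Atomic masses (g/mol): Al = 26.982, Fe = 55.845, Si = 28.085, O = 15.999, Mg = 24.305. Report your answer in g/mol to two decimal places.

Mg: 2.52 × 24.305 = 61.2486
Fe: 0.48 × 55.845 = 26.8056
Al: 2 × 26.982 = 53.9640
Si: 3 × 28.085 = 84.2550
O: 12 × 15.999 = 191.9880
Summing the contributions gives the formula mass.

418.26 g/mol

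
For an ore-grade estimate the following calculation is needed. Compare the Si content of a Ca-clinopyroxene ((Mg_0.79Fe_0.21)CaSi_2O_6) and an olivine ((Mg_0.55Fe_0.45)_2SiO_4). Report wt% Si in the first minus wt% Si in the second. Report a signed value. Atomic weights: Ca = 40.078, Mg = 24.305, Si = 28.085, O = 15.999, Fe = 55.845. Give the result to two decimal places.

M((Mg_0.79Fe_0.21)CaSi_2O_6) = 223.170 g/mol, so wt% Si = 56.170/223.170 × 100 = 25.17%.
M((Mg_0.55Fe_0.45)_2SiO_4) = 169.077 g/mol, so wt% Si = 28.085/169.077 × 100 = 16.61%.
25.17 − 16.61 = 8.56 pp.

8.56 percentage points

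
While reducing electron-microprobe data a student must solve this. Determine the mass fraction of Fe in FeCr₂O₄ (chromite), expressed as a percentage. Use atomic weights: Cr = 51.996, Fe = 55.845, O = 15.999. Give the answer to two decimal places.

Molar mass of FeCr₂O₄: 1·55.845 + 2·51.996 + 4·15.999 = 223.833 g/mol.
Mass of Fe per formula unit: 1 × 55.845 = 55.845 g.
Weight fraction Fe = 55.845 / 223.833 = 0.2495.

24.95 wt%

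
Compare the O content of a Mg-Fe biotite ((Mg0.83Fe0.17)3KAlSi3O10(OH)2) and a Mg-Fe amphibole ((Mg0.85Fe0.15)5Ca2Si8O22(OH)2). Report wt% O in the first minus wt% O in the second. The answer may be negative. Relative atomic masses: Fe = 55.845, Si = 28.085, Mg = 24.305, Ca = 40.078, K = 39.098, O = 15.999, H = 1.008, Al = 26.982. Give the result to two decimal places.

First mineral: 191.988 g O in 433.339 g formula = 44.30 wt% O.
Second mineral: 383.976 g O in 836.008 g formula = 45.93 wt% O.
44.30% − 45.93% gives a difference of -1.63 percentage points.

-1.63 percentage points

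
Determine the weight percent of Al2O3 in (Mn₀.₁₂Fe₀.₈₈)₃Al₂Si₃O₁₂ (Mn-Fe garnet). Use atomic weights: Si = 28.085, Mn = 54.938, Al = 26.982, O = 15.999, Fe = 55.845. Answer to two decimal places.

M((Mn₀.₁₂Fe₀.₈₈)₃Al₂Si₃O₁₂) = 497.415 g/mol; M(Al2O3) = 101.961 g/mol.
Moles Al2O3 per formula unit = 2 Al ÷ 2 = 1.0000.
Al2O3 fraction = (1.0000 × 101.961) / 497.415 = 101.961/497.415 = 0.2050.

20.50 wt%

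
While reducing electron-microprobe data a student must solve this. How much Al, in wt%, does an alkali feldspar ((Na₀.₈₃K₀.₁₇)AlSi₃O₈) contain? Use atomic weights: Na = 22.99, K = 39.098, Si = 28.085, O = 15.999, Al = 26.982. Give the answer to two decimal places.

Molar mass of (Na₀.₈₃K₀.₁₇)AlSi₃O₈: 0.83·22.99 + 0.17·39.098 + 1·26.982 + 3·28.085 + 8·15.999 = 264.957 g/mol.
Mass of Al per formula unit: 1 × 26.982 = 26.982 g.
Weight fraction Al = 26.982 / 264.957 = 0.1018.

10.18 wt%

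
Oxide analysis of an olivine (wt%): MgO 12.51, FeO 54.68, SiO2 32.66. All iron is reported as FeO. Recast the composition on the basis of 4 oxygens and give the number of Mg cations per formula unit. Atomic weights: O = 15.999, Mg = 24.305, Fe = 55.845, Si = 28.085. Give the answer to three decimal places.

0.575 Mg apfu

MgO: 12.51/40.304 = 0.31039 mol → 0.31039 mol Mg, 0.31039 mol O.
FeO: 54.68/71.844 = 0.76109 mol → 0.76109 mol Fe, 0.76109 mol O.
SiO2: 32.66/60.083 = 0.54358 mol → 0.54358 mol Si, 1.08716 mol O.
Total oxygen = 2.15864 mol. Normalization factor = 4/2.15864 = 1.85302.
Mg per 4 O = 0.31039 × 1.85302 = 0.575.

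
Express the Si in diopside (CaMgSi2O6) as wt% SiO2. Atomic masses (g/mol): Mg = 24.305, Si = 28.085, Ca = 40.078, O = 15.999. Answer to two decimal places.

Molar mass of CaMgSi2O6 = 1×40.078 + 1×24.305 + 2×28.085 + 6×15.999 = 216.547 g/mol.
Each formula unit contains 2 Si, equivalent to 2/1 = 2.0000 mol SiO2.
M(SiO2) = 1×28.085 + 2×15.999 = 60.083 g/mol.
Mass of SiO2 per formula unit = 2.0000 × 60.083 = 120.166 g.
SiO2 wt% = 120.166 / 216.547 × 100 = 55.49%.

55.49 wt%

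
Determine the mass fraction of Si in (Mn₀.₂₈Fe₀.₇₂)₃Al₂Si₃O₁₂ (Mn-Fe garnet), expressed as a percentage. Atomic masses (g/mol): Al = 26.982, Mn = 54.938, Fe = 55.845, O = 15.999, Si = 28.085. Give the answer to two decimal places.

Molar mass of (Mn₀.₂₈Fe₀.₇₂)₃Al₂Si₃O₁₂: 0.84×54.938 + 2.16×55.845 + 2×26.982 + 3×28.085 + 12×15.999 = 496.980 g/mol.
Mass of Si per formula unit: 3 × 28.085 = 84.255 g.
Weight fraction Si = 84.255 / 496.980 = 0.1695.

16.95 wt%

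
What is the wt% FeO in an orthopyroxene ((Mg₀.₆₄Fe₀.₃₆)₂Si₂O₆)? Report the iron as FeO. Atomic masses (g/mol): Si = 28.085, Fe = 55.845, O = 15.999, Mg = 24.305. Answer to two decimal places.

M((Mg₀.₆₄Fe₀.₃₆)₂Si₂O₆) = 223.483 g/mol; M(FeO) = 71.844 g/mol.
Moles FeO per formula unit = 0.72 Fe ÷ 1 = 0.7200.
FeO fraction = (0.7200 × 71.844) / 223.483 = 51.728/223.483 = 0.2315.

23.15 wt%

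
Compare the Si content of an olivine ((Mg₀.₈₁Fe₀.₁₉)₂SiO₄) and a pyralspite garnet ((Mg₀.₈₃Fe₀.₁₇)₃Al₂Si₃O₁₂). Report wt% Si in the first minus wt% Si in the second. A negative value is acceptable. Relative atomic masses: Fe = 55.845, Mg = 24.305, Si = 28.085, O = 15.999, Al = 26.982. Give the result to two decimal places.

First mineral: 28.085 g Si in 152.676 g formula = 18.40 wt% Si.
Second mineral: 84.255 g Si in 419.207 g formula = 20.10 wt% Si.
18.40% − 20.10% gives a difference of -1.70 percentage points.

-1.70 percentage points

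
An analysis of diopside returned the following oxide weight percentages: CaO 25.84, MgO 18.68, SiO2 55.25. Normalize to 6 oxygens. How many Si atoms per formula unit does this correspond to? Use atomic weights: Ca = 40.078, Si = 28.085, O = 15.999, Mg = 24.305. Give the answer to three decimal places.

CaO (M=56.077): mol = 0.46079; Ca = 0.46079, O = 0.46079.
MgO (M=40.304): mol = 0.46348; Mg = 0.46348, O = 0.46348.
SiO2 (M=60.083): mol = 0.91956; Si = 0.91956, O = 1.83912.
ΣO = 2.76339; factor = 6/ΣO = 2.17125.
Si apfu = 0.91956 × 2.17125 = 1.997.

1.997 Si apfu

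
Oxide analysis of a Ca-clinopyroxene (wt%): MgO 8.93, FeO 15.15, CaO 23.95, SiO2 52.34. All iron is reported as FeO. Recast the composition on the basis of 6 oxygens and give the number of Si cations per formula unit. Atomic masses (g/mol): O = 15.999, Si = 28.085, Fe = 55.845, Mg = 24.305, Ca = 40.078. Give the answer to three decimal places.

2.009 Si apfu

MgO: 8.93/40.304 = 0.22157 mol → 0.22157 mol Mg, 0.22157 mol O.
FeO: 15.15/71.844 = 0.21087 mol → 0.21087 mol Fe, 0.21087 mol O.
CaO: 23.95/56.077 = 0.42709 mol → 0.42709 mol Ca, 0.42709 mol O.
SiO2: 52.34/60.083 = 0.87113 mol → 0.87113 mol Si, 1.74226 mol O.
Total oxygen = 2.60179 mol. Normalization factor = 6/2.60179 = 2.30610.
Si per 6 O = 0.87113 × 2.30610 = 2.009.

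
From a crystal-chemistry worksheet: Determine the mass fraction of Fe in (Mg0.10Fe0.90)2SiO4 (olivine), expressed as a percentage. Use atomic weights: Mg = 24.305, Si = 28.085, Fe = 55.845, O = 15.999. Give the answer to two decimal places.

50.91 weight percent

Formula mass = 0.20·24.305 + 1.80·55.845 + 1·28.085 + 4·15.999 = 197.463 g/mol, of which 100.521 g is Fe.
So Fe makes up 100.521/197.463 = 0.5091 of the mass, i.e. 50.91%.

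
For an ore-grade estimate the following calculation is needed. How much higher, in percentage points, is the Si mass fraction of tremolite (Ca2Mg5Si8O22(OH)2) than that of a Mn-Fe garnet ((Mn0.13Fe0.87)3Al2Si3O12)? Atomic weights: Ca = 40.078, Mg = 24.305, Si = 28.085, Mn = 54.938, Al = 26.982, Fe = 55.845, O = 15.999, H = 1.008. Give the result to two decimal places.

10.72 percentage points

First mineral: 224.680 g Si in 812.353 g formula = 27.66 wt% Si.
Second mineral: 84.255 g Si in 497.388 g formula = 16.94 wt% Si.
27.66% − 16.94% gives a difference of 10.72 percentage points.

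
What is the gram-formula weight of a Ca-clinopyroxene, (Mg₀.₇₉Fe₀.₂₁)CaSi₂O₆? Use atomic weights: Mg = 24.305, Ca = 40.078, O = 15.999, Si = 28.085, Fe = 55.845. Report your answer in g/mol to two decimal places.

The formula mass is the sum 0.79×24.305 + 0.21×55.845 + 1×40.078 + 2×28.085 + 6×15.999.

223.17 g/mol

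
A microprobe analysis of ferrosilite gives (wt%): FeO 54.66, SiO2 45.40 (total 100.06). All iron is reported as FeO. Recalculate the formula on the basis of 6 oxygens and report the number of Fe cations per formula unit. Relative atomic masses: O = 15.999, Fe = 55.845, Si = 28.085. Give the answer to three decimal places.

FeO (M=71.844): mol = 0.76082; Fe = 0.76082, O = 0.76082.
SiO2 (M=60.083): mol = 0.75562; Si = 0.75562, O = 1.51124.
ΣO = 2.27206; factor = 6/ΣO = 2.64078.
Fe apfu = 0.76082 × 2.64078 = 2.009.

2.009 Fe apfu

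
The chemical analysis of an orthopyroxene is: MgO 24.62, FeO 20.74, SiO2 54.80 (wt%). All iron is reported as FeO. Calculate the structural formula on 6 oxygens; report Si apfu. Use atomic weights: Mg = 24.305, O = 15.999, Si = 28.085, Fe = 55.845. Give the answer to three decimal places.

2.009 Si apfu

MgO: 24.62/40.304 = 0.61086 mol → 0.61086 mol Mg, 0.61086 mol O.
FeO: 20.74/71.844 = 0.28868 mol → 0.28868 mol Fe, 0.28868 mol O.
SiO2: 54.80/60.083 = 0.91207 mol → 0.91207 mol Si, 1.82414 mol O.
Total oxygen = 2.72368 mol. Normalization factor = 6/2.72368 = 2.20290.
Si per 6 O = 0.91207 × 2.20290 = 2.009.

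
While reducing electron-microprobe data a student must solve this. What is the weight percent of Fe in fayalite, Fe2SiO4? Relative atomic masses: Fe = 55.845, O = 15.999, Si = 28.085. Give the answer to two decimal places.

54.81 wt%

Formula mass = 2·55.845 + 1·28.085 + 4·15.999 = 203.771 g/mol, of which 111.690 g is Fe.
So Fe makes up 111.690/203.771 = 0.5481 of the mass, i.e. 54.81%.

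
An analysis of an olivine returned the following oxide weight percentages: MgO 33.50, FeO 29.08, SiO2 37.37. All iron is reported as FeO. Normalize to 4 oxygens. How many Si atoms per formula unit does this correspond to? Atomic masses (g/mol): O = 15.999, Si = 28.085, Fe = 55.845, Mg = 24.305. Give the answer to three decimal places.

1.003 Si apfu

MgO (M=40.304): mol = 0.83118; Mg = 0.83118, O = 0.83118.
FeO (M=71.844): mol = 0.40477; Fe = 0.40477, O = 0.40477.
SiO2 (M=60.083): mol = 0.62197; Si = 0.62197, O = 1.24394.
ΣO = 2.47989; factor = 4/ΣO = 1.61297.
Si apfu = 0.62197 × 1.61297 = 1.003.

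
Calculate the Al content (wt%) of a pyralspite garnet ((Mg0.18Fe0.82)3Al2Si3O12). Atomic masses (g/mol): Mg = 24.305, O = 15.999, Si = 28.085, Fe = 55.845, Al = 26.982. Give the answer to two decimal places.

Molar mass of (Mg0.18Fe0.82)3Al2Si3O12: 0.54*24.305 + 2.46*55.845 + 2*26.982 + 3*28.085 + 12*15.999 = 480.710 g/mol.
Mass of Al per formula unit: 2 × 26.982 = 53.964 g.
Weight fraction Al = 53.964 / 480.710 = 0.1123.

11.23 wt%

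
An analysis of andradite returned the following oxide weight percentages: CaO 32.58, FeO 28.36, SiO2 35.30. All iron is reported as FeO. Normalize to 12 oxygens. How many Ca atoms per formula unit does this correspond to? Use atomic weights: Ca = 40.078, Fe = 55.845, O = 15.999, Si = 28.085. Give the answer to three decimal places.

3.242 Ca apfu

32.58 wt% CaO ÷ 56.077 g/mol = 0.58099 mol, giving 0.58099 Ca and 0.58099 O.
28.36 wt% FeO ÷ 71.844 g/mol = 0.39474 mol, giving 0.39474 Fe and 0.39474 O.
35.30 wt% SiO2 ÷ 60.083 g/mol = 0.58752 mol, giving 0.58752 Si and 1.17504 O.
Oxygen sums to 2.15077; scaling by 12/2.15077 = 5.57940 puts the formula on 12 O.
Ca: 0.58099 × 5.57940 = 3.242 atoms per formula unit.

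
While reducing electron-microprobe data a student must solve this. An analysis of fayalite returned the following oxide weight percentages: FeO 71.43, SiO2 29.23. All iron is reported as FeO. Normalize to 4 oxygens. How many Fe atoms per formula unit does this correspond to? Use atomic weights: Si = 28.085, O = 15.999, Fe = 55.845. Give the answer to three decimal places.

2.022 Fe apfu

71.43 wt% FeO ÷ 71.844 g/mol = 0.99424 mol, giving 0.99424 Fe and 0.99424 O.
29.23 wt% SiO2 ÷ 60.083 g/mol = 0.48649 mol, giving 0.48649 Si and 0.97298 O.
Oxygen sums to 1.96722; scaling by 4/1.96722 = 2.03333 puts the formula on 4 O.
Fe: 0.99424 × 2.03333 = 2.022 atoms per formula unit.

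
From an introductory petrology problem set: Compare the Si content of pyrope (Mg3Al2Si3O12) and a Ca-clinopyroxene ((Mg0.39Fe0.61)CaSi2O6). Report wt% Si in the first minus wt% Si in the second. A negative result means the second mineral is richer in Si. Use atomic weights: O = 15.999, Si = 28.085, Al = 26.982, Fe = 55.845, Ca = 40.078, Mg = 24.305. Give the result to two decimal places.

-2.92 percentage points

First mineral: 84.255 g Si in 403.122 g formula = 20.90 wt% Si.
Second mineral: 56.170 g Si in 235.786 g formula = 23.82 wt% Si.
20.90% − 23.82% gives a difference of -2.92 percentage points.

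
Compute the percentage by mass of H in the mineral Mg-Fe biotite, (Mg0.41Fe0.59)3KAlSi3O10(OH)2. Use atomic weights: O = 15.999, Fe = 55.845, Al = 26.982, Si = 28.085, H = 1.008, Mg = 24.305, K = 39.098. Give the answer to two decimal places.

Formula mass = 1.23*24.305 + 1.77*55.845 + 1*39.098 + 1*26.982 + 3*28.085 + 12*15.999 + 2*1.008 = 473.080 g/mol, of which 2.016 g is H.
So H makes up 2.016/473.080 = 0.0043 of the mass, i.e. 0.43%.

0.43 wt%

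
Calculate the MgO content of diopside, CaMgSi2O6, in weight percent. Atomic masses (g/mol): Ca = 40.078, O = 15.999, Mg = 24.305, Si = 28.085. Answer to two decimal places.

M(CaMgSi2O6) = 216.547 g/mol; M(MgO) = 40.304 g/mol.
Moles MgO per formula unit = 1 Mg ÷ 1 = 1.0000.
MgO fraction = (1.0000 × 40.304) / 216.547 = 40.304/216.547 = 0.1861.

18.61 wt%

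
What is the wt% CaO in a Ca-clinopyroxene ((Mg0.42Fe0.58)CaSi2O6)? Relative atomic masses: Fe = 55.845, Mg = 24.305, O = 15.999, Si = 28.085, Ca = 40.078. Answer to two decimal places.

23.88 wt%

Formula mass = 234.840 g/mol.
1 Ca → 1.0000 mol CaO per formula unit; M(CaO) = 56.077, so CaO mass = 56.077 g.
56.077/234.840 × 100 = 23.88 wt%.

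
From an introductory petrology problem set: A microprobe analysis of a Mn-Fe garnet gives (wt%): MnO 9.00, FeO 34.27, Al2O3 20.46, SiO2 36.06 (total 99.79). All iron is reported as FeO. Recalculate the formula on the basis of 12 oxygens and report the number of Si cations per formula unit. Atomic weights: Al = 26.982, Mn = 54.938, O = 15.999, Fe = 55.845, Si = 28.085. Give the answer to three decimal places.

9.00 wt% MnO ÷ 70.937 g/mol = 0.12687 mol, giving 0.12687 Mn and 0.12687 O.
34.27 wt% FeO ÷ 71.844 g/mol = 0.47701 mol, giving 0.47701 Fe and 0.47701 O.
20.46 wt% Al2O3 ÷ 101.961 g/mol = 0.20066 mol, giving 0.40132 Al and 0.60198 O.
36.06 wt% SiO2 ÷ 60.083 g/mol = 0.60017 mol, giving 0.60017 Si and 1.20034 O.
Oxygen sums to 2.40620; scaling by 12/2.40620 = 4.98712 puts the formula on 12 O.
Si: 0.60017 × 4.98712 = 2.993 atoms per formula unit.

2.993 Si apfu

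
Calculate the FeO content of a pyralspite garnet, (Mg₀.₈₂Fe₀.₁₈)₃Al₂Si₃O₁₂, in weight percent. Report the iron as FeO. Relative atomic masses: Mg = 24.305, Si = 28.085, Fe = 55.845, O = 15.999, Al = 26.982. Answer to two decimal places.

9.23 wt%

Molar mass of (Mg₀.₈₂Fe₀.₁₈)₃Al₂Si₃O₁₂ = 2.46·24.305 + 0.54·55.845 + 2·26.982 + 3·28.085 + 12·15.999 = 420.154 g/mol.
Each formula unit contains 0.54 Fe, equivalent to 0.54/1 = 0.5400 mol FeO.
M(FeO) = 1×55.845 + 1×15.999 = 71.844 g/mol.
Mass of FeO per formula unit = 0.5400 × 71.844 = 38.796 g.
FeO wt% = 38.796 / 420.154 × 100 = 9.23%.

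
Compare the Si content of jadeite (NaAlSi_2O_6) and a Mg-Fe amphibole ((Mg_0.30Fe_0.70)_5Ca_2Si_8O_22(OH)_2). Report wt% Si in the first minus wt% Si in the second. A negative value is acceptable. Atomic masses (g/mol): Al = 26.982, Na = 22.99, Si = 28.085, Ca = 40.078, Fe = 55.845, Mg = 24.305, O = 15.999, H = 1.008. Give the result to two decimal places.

3.44 percentage points

First mineral: 56.170 g Si in 202.136 g formula = 27.79 wt% Si.
Second mineral: 224.680 g Si in 922.743 g formula = 24.35 wt% Si.
27.79% − 24.35% gives a difference of 3.44 percentage points.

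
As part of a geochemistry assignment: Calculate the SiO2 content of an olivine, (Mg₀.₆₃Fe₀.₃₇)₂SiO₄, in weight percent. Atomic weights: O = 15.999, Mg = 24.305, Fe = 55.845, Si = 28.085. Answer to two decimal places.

36.63 wt%

Formula mass = 164.031 g/mol.
1 Si → 1.0000 mol SiO2 per formula unit; M(SiO2) = 60.083, so SiO2 mass = 60.083 g.
60.083/164.031 × 100 = 36.63 wt%.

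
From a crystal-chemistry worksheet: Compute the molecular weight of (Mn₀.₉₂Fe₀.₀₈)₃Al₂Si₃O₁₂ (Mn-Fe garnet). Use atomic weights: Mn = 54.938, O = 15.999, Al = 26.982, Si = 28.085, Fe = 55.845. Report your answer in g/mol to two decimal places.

M = 2.76(54.938) + 0.24(55.845) + 2(26.982) + 3(28.085) + 12(15.999)

495.24 g/mol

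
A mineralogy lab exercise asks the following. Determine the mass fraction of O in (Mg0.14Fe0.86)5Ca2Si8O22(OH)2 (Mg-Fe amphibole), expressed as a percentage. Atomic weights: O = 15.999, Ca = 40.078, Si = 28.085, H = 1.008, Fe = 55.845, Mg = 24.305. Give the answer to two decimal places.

40.50 weight percent

Formula mass = 0.70*24.305 + 4.30*55.845 + 2*40.078 + 8*28.085 + 24*15.999 + 2*1.008 = 947.975 g/mol, of which 383.976 g is O.
So O makes up 383.976/947.975 = 0.4050 of the mass, i.e. 40.50%.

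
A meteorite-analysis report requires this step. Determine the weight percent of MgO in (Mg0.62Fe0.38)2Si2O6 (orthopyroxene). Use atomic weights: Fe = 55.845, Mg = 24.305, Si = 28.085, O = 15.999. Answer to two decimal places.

22.24 wt%

M((Mg0.62Fe0.38)2Si2O6) = 224.744 g/mol; M(MgO) = 40.304 g/mol.
Moles MgO per formula unit = 1.24 Mg ÷ 1 = 1.2400.
MgO fraction = (1.2400 × 40.304) / 224.744 = 49.977/224.744 = 0.2224.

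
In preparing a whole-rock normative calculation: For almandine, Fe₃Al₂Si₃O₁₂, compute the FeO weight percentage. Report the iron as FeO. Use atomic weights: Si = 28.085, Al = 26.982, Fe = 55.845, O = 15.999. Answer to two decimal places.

Molar mass of Fe₃Al₂Si₃O₁₂ = 3·55.845 + 2·26.982 + 3·28.085 + 12·15.999 = 497.742 g/mol.
Each formula unit contains 3 Fe, equivalent to 3/1 = 3.0000 mol FeO.
M(FeO) = 1×55.845 + 1×15.999 = 71.844 g/mol.
Mass of FeO per formula unit = 3.0000 × 71.844 = 215.532 g.
FeO wt% = 215.532 / 497.742 × 100 = 43.30%.

43.30 wt%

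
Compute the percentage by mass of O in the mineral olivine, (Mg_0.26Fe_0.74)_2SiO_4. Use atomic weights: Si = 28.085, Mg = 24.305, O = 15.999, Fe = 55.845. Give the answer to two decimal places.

34.15 weight percent

Molar mass of (Mg_0.26Fe_0.74)_2SiO_4: 0.52*24.305 + 1.48*55.845 + 1*28.085 + 4*15.999 = 187.370 g/mol.
Mass of O per formula unit: 4 × 15.999 = 63.996 g.
Weight fraction O = 63.996 / 187.370 = 0.3415.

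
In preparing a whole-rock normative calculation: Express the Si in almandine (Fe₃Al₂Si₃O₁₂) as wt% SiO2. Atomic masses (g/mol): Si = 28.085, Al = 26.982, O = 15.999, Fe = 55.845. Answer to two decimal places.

Formula mass = 497.742 g/mol.
3 Si → 3.0000 mol SiO2 per formula unit; M(SiO2) = 60.083, so SiO2 mass = 180.249 g.
180.249/497.742 × 100 = 36.21 wt%.

36.21 wt%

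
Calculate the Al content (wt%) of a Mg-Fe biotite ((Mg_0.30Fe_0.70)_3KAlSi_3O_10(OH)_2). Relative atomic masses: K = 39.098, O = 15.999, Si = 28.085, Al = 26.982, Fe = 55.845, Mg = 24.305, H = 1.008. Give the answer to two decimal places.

M((Mg_0.30Fe_0.70)_3KAlSi_3O_10(OH)_2) = 483.488 g/mol.
Al contributes 1 × 26.982 = 26.982 g per mole.
26.982/483.488 = 0.0558 → 5.58%.

5.58 wt%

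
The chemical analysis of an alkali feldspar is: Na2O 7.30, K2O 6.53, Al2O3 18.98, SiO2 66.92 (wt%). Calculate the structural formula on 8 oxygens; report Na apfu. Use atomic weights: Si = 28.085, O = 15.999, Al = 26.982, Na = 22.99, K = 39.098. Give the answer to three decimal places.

0.634 Na apfu

Na2O: 7.30/61.979 = 0.11778 mol → 0.23556 mol Na, 0.11778 mol O.
K2O: 6.53/94.195 = 0.06932 mol → 0.13864 mol K, 0.06932 mol O.
Al2O3: 18.98/101.961 = 0.18615 mol → 0.37230 mol Al, 0.55845 mol O.
SiO2: 66.92/60.083 = 1.11379 mol → 1.11379 mol Si, 2.22758 mol O.
Total oxygen = 2.97313 mol. Normalization factor = 8/2.97313 = 2.69077.
Na per 8 O = 0.23556 × 2.69077 = 0.634.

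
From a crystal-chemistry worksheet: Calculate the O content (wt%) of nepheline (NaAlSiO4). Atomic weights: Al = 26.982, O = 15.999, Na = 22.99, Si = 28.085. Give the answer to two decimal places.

45.05 wt%

Molar mass of NaAlSiO4: 1·22.99 + 1·26.982 + 1·28.085 + 4·15.999 = 142.053 g/mol.
Mass of O per formula unit: 4 × 15.999 = 63.996 g.
Weight fraction O = 63.996 / 142.053 = 0.4505.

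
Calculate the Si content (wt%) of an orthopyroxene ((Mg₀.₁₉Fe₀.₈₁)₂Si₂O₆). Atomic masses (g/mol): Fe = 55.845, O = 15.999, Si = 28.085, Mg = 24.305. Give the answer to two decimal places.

M((Mg₀.₁₉Fe₀.₈₁)₂Si₂O₆) = 251.869 g/mol.
Si contributes 2 × 28.085 = 56.170 g per mole.
56.170/251.869 = 0.2230 → 22.30%.

22.30 wt%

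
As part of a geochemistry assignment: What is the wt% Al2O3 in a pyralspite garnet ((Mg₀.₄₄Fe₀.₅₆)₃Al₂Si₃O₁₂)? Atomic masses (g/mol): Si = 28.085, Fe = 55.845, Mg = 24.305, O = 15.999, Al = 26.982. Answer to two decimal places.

22.35 wt%

Molar mass of (Mg₀.₄₄Fe₀.₅₆)₃Al₂Si₃O₁₂ = 1.32×24.305 + 1.68×55.845 + 2×26.982 + 3×28.085 + 12×15.999 = 456.109 g/mol.
Each formula unit contains 2 Al, equivalent to 2/2 = 1.0000 mol Al2O3.
M(Al2O3) = 2×26.982 + 3×15.999 = 101.961 g/mol.
Mass of Al2O3 per formula unit = 1.0000 × 101.961 = 101.961 g.
Al2O3 wt% = 101.961 / 456.109 × 100 = 22.35%.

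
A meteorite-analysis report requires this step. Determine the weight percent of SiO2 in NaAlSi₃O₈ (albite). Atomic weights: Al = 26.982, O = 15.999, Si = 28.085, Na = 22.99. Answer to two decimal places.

Formula mass = 262.219 g/mol.
3 Si → 3.0000 mol SiO2 per formula unit; M(SiO2) = 60.083, so SiO2 mass = 180.249 g.
180.249/262.219 × 100 = 68.74 wt%.

68.74 wt%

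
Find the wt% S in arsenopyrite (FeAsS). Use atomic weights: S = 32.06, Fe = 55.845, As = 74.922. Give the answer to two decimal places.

19.69 weight percent

Molar mass of FeAsS: 1·55.845 + 1·74.922 + 1·32.06 = 162.827 g/mol.
Mass of S per formula unit: 1 × 32.06 = 32.060 g.
Weight fraction S = 32.060 / 162.827 = 0.1969.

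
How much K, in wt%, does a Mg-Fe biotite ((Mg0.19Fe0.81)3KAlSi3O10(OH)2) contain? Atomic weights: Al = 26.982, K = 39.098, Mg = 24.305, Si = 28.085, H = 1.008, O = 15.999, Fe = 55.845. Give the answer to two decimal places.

7.92 wt%

Formula mass = 0.57*24.305 + 2.43*55.845 + 1*39.098 + 1*26.982 + 3*28.085 + 12*15.999 + 2*1.008 = 493.896 g/mol, of which 39.098 g is K.
So K makes up 39.098/493.896 = 0.0792 of the mass, i.e. 7.92%.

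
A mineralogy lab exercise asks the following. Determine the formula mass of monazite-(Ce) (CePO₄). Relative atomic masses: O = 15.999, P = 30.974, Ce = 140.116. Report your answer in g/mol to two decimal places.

235.09 g/mol

M = 1×140.116 + 1×30.974 + 4×15.999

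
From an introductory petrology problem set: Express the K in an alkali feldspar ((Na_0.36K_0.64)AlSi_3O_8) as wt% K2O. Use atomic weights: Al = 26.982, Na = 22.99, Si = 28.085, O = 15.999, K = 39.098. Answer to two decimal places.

11.06 wt%

M((Na_0.36K_0.64)AlSi_3O_8) = 272.528 g/mol; M(K2O) = 94.195 g/mol.
Moles K2O per formula unit = 0.64 K ÷ 2 = 0.3200.
K2O fraction = (0.3200 × 94.195) / 272.528 = 30.142/272.528 = 0.1106.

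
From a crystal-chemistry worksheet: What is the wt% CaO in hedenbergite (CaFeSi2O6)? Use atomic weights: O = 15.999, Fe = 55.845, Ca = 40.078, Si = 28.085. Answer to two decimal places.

22.60 wt%

Formula mass = 248.087 g/mol.
1 Ca → 1.0000 mol CaO per formula unit; M(CaO) = 56.077, so CaO mass = 56.077 g.
56.077/248.087 × 100 = 22.60 wt%.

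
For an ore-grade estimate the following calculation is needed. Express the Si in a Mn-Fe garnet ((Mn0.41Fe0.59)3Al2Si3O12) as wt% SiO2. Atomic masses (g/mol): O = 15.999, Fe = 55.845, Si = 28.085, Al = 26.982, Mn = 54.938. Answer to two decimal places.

36.29 wt%

Molar mass of (Mn0.41Fe0.59)3Al2Si3O12 = 1.23×54.938 + 1.77×55.845 + 2×26.982 + 3×28.085 + 12×15.999 = 496.626 g/mol.
Each formula unit contains 3 Si, equivalent to 3/1 = 3.0000 mol SiO2.
M(SiO2) = 1×28.085 + 2×15.999 = 60.083 g/mol.
Mass of SiO2 per formula unit = 3.0000 × 60.083 = 180.249 g.
SiO2 wt% = 180.249 / 496.626 × 100 = 36.29%.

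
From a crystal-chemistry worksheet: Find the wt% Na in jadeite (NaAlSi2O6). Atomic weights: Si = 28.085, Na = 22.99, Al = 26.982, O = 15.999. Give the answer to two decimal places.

11.37 wt%

Molar mass of NaAlSi2O6: 1·22.99 + 1·26.982 + 2·28.085 + 6·15.999 = 202.136 g/mol.
Mass of Na per formula unit: 1 × 22.99 = 22.990 g.
Weight fraction Na = 22.990 / 202.136 = 0.1137.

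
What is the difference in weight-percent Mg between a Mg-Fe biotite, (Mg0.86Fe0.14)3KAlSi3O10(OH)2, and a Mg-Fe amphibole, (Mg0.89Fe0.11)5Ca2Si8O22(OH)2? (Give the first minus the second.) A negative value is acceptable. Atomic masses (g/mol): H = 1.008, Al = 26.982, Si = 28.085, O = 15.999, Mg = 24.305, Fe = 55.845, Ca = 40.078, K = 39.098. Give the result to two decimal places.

1.53 percentage points

M((Mg0.86Fe0.14)3KAlSi3O10(OH)2) = 430.501 g/mol, so wt% Mg = 62.707/430.501 × 100 = 14.57%.
M((Mg0.89Fe0.11)5Ca2Si8O22(OH)2) = 829.700 g/mol, so wt% Mg = 108.157/829.700 × 100 = 13.04%.
14.57 − 13.04 = 1.53 pp.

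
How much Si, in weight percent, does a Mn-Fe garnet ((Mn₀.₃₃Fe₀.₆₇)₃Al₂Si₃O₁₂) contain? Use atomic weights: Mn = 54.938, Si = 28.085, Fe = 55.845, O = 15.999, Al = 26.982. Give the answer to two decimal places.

16.96 weight percent

Formula mass = 0.99*54.938 + 2.01*55.845 + 2*26.982 + 3*28.085 + 12*15.999 = 496.844 g/mol, of which 84.255 g is Si.
So Si makes up 84.255/496.844 = 0.1696 of the mass, i.e. 16.96%.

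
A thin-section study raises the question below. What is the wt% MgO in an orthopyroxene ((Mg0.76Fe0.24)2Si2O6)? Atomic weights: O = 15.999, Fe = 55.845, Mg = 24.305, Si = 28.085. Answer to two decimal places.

28.37 wt%

Molar mass of (Mg0.76Fe0.24)2Si2O6 = 1.52×24.305 + 0.48×55.845 + 2×28.085 + 6×15.999 = 215.913 g/mol.
Each formula unit contains 1.52 Mg, equivalent to 1.52/1 = 1.5200 mol MgO.
M(MgO) = 1×24.305 + 1×15.999 = 40.304 g/mol.
Mass of MgO per formula unit = 1.5200 × 40.304 = 61.262 g.
MgO wt% = 61.262 / 215.913 × 100 = 28.37%.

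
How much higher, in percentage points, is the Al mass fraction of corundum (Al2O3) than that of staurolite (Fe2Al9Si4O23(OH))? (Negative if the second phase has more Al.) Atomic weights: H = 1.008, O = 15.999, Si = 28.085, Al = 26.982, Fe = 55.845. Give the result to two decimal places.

First mineral: 53.964 g Al in 101.961 g formula = 52.93 wt% Al.
Second mineral: 242.838 g Al in 851.852 g formula = 28.51 wt% Al.
52.93% − 28.51% gives a difference of 24.42 percentage points.

24.42 percentage points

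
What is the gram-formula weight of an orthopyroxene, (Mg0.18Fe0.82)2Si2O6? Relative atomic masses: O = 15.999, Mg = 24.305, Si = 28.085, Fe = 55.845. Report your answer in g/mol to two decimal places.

252.50 g/mol

M = 0.36(24.305) + 1.64(55.845) + 2(28.085) + 6(15.999)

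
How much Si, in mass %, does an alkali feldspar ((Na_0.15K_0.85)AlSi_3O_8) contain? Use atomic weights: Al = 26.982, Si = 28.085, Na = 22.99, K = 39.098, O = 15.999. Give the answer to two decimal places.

30.54 mass %

Formula mass = 0.15×22.99 + 0.85×39.098 + 1×26.982 + 3×28.085 + 8×15.999 = 275.911 g/mol, of which 84.255 g is Si.
So Si makes up 84.255/275.911 = 0.3054 of the mass, i.e. 30.54%.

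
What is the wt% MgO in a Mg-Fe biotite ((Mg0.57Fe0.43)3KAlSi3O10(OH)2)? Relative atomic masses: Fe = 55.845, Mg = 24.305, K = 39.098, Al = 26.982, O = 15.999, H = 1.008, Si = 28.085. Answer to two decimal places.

15.05 wt%

Formula mass = 457.941 g/mol.
1.71 Mg → 1.7100 mol MgO per formula unit; M(MgO) = 40.304, so MgO mass = 68.920 g.
68.920/457.941 × 100 = 15.05 wt%.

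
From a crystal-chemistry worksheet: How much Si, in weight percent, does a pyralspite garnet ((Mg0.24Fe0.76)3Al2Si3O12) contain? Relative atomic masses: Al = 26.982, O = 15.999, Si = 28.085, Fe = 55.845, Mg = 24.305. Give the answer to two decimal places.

17.74 weight percent

Formula mass = 0.72·24.305 + 2.28·55.845 + 2·26.982 + 3·28.085 + 12·15.999 = 475.033 g/mol, of which 84.255 g is Si.
So Si makes up 84.255/475.033 = 0.1774 of the mass, i.e. 17.74%.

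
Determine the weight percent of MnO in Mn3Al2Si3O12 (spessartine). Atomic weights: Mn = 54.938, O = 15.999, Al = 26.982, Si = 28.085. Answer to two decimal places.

Formula mass = 495.021 g/mol.
3 Mn → 3.0000 mol MnO per formula unit; M(MnO) = 70.937, so MnO mass = 212.811 g.
212.811/495.021 × 100 = 42.99 wt%.

42.99 wt%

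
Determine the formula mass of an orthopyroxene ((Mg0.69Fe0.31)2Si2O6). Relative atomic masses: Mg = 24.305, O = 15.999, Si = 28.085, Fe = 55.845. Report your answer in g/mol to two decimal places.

220.33 g/mol

Mg: 1.38 × 24.305 = 33.5409
Fe: 0.62 × 55.845 = 34.6239
Si: 2 × 28.085 = 56.1700
O: 6 × 15.999 = 95.9940
Summing the contributions gives the formula mass.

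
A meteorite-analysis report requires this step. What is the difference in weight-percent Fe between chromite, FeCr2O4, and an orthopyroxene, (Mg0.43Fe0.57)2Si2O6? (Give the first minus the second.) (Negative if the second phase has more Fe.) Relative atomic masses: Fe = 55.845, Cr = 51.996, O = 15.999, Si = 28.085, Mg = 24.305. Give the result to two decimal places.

First mineral: 55.845 g Fe in 223.833 g formula = 24.95 wt% Fe.
Second mineral: 63.663 g Fe in 236.730 g formula = 26.89 wt% Fe.
24.95% − 26.89% gives a difference of -1.94 percentage points.

-1.94 percentage points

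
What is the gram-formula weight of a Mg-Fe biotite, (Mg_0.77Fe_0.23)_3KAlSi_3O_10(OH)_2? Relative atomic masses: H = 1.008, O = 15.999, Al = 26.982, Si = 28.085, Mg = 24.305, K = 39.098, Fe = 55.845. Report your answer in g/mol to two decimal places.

The formula mass is the sum 2.31*24.305 + 0.69*55.845 + 1*39.098 + 1*26.982 + 3*28.085 + 12*15.999 + 2*1.008.

439.02 g/mol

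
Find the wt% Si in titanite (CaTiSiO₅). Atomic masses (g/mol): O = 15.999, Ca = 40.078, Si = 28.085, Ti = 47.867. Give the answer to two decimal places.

Molar mass of CaTiSiO₅: 1×40.078 + 1×47.867 + 1×28.085 + 5×15.999 = 196.025 g/mol.
Mass of Si per formula unit: 1 × 28.085 = 28.085 g.
Weight fraction Si = 28.085 / 196.025 = 0.1433.

14.33 wt%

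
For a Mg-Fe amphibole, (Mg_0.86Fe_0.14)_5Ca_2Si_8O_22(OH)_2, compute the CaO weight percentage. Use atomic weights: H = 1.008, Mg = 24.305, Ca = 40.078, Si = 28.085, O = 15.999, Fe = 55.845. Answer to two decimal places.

Formula mass = 834.431 g/mol.
2 Ca → 2.0000 mol CaO per formula unit; M(CaO) = 56.077, so CaO mass = 112.154 g.
112.154/834.431 × 100 = 13.44 wt%.

13.44 wt%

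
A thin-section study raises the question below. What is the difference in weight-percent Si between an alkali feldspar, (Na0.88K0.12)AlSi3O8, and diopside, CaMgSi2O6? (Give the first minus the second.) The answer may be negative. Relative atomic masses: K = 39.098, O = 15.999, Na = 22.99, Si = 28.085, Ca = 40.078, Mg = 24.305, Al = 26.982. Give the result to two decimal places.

5.96 percentage points

M((Na0.88K0.12)AlSi3O8) = 264.152 g/mol, so wt% Si = 84.255/264.152 × 100 = 31.90%.
M(CaMgSi2O6) = 216.547 g/mol, so wt% Si = 56.170/216.547 × 100 = 25.94%.
31.90 − 25.94 = 5.96 pp.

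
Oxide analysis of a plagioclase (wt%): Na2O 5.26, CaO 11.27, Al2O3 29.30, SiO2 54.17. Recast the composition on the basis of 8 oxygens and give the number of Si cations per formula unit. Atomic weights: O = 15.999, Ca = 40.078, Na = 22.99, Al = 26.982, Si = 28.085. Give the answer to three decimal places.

Na2O (M=61.979): mol = 0.08487; Na = 0.16974, O = 0.08487.
CaO (M=56.077): mol = 0.20097; Ca = 0.20097, O = 0.20097.
Al2O3 (M=101.961): mol = 0.28736; Al = 0.57472, O = 0.86208.
SiO2 (M=60.083): mol = 0.90159; Si = 0.90159, O = 1.80318.
ΣO = 2.95110; factor = 8/ΣO = 2.71085.
Si apfu = 0.90159 × 2.71085 = 2.444.

2.444 Si apfu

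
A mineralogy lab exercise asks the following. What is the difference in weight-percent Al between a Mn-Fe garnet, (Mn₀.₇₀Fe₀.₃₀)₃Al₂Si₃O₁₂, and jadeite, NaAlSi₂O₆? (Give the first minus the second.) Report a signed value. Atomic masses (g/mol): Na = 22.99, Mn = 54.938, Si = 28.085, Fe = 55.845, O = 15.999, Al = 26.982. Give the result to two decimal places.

Al in (Mn₀.₇₀Fe₀.₃₀)₃Al₂Si₃O₁₂: molar mass 495.837 g/mol; 2×26.982 = 53.964 g → 10.88 wt%.
Al in NaAlSi₂O₆: molar mass 202.136 g/mol; 1×26.982 = 26.982 g → 13.35 wt%.
Difference = 10.88 − 13.35 = -2.47 percentage points.

-2.47 percentage points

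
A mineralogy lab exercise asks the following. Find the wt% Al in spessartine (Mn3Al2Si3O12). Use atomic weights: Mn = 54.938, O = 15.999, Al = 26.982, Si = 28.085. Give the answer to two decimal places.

10.90 weight percent

M(Mn3Al2Si3O12) = 495.021 g/mol.
Al contributes 2 × 26.982 = 53.964 g per mole.
53.964/495.021 = 0.1090 → 10.90%.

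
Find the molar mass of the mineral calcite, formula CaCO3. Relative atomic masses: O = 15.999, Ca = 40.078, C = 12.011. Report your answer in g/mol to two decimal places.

Ca: 1 × 40.078 = 40.0780
C: 1 × 12.011 = 12.0110
O: 3 × 15.999 = 47.9970
Summing the contributions gives the formula mass.

100.09 g/mol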